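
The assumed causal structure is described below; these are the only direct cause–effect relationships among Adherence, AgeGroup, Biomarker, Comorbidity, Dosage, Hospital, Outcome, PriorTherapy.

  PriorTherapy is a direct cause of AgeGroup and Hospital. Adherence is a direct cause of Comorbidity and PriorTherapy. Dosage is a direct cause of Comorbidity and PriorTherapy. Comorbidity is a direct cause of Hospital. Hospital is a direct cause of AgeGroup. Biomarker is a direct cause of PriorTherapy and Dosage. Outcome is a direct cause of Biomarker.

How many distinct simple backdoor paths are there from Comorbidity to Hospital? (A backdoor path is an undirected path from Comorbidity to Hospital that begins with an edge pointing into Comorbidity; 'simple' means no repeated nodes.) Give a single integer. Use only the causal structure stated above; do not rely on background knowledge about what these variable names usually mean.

6

A backdoor path from Comorbidity to Hospital is any simple undirected path whose first edge points into Comorbidity (i.e. leaves Comorbidity via a parent).
Parents of Comorbidity: {Adherence, Dosage}.
Enumerating:
  P1: Comorbidity <- Dosage <- Biomarker -> PriorTherapy -> Hospital
  P2: Comorbidity <- Dosage <- Biomarker -> PriorTherapy -> AgeGroup <- Hospital
  P3: Comorbidity <- Dosage -> PriorTherapy -> Hospital
  P4: Comorbidity <- Dosage -> PriorTherapy -> AgeGroup <- Hospital
  P5: Comorbidity <- Adherence -> PriorTherapy -> Hospital
  P6: Comorbidity <- Adherence -> PriorTherapy -> AgeGroup <- Hospital
That exhausts the simple backdoor paths. Count: 6.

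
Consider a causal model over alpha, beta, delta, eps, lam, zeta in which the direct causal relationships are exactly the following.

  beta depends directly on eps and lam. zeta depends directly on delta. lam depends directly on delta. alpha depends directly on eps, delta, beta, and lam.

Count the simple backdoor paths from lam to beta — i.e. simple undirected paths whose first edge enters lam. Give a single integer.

2

A backdoor path from lam to beta is any simple undirected path whose first edge points into lam (i.e. leaves lam via a parent).
Parents of lam: {delta}.
Enumerating:
  P1: lam <- delta -> alpha <- eps -> beta
  P2: lam <- delta -> alpha <- beta
That exhausts the simple backdoor paths. Count: 2.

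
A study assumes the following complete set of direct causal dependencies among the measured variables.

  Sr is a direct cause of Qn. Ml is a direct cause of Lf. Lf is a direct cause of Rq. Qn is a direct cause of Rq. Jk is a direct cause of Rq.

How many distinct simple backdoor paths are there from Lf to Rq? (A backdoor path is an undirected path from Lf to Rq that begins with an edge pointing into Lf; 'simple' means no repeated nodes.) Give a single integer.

0

A backdoor path from Lf to Rq is any simple undirected path whose first edge points into Lf (i.e. leaves Lf via a parent).
Parents of Lf: {Ml}.
No simple path from any parent of Lf reaches Rq without revisiting Lf, so there are no backdoor paths.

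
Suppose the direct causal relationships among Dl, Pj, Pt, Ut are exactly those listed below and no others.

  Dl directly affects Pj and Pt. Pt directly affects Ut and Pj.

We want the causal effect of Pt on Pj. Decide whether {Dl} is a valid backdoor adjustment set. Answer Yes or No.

Yes

Backdoor paths from Pt to Pj (paths whose first edge points into Pt):
  P1: Pt <- Dl -> Pj
Condition 1 (no descendant of Pt in the set): holds — descendants of Pt are {Pj, Ut}; none are in {Dl}.
Condition 2 (every backdoor path blocked by {Dl}):
  P1: blocked at fork node Dl ∈ conditioning set.
{Dl} satisfies the backdoor criterion.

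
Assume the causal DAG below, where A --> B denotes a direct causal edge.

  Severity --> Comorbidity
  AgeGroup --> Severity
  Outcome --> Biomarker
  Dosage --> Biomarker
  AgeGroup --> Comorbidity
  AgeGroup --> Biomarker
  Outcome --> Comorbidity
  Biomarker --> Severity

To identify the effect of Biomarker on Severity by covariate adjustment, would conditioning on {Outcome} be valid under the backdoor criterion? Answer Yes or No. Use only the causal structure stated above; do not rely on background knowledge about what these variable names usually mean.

No

Backdoor paths from Biomarker to Severity (paths whose first edge points into Biomarker):
  P1: Biomarker <- Outcome -> Comorbidity <- AgeGroup -> Severity
  P2: Biomarker <- Outcome -> Comorbidity <- Severity
  P3: Biomarker <- AgeGroup -> Severity
  P4: Biomarker <- AgeGroup -> Comorbidity <- Severity
Condition 1 (no descendant of Biomarker in the set): holds — descendants of Biomarker are {Comorbidity, Severity}; none are in {Outcome}.
Condition 2 (every backdoor path blocked by {Outcome}):
  P1: blocked at fork node Outcome ∈ conditioning set.
  P2: blocked at fork node Outcome ∈ conditioning set.
  P3: open — no interior node is in the conditioning set.
  P4: blocked at collider Comorbidity (neither it nor any descendant is in the conditioning set).
{Outcome} does not satisfy the backdoor criterion.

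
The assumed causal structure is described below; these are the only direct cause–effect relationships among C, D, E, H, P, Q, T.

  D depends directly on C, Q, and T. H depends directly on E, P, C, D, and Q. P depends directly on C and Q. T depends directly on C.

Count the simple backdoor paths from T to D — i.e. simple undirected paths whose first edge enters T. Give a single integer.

A backdoor path from T to D is any simple undirected path whose first edge points into T (i.e. leaves T via a parent).
Parents of T: {C}.
Enumerating:
  P1: T <- C -> P <- Q -> D
  P2: T <- C -> P <- Q -> H <- D
  P3: T <- C -> P -> H <- Q -> D
  P4: T <- C -> P -> H <- D
  P5: T <- C -> D
  P6: T <- C -> H <- Q -> D
  P7: T <- C -> H <- P <- Q -> D
  P8: T <- C -> H <- D
That exhausts the simple backdoor paths. Count: 8.

8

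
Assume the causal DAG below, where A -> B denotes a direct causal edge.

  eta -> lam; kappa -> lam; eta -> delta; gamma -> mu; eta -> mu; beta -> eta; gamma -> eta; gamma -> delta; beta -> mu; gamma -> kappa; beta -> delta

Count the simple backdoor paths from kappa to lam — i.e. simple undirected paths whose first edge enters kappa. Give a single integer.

A backdoor path from kappa to lam is any simple undirected path whose first edge points into kappa (i.e. leaves kappa via a parent).
Parents of kappa: {gamma}.
Enumerating:
  P1: kappa <- gamma -> eta -> lam
  P2: kappa <- gamma -> delta <- beta -> eta -> lam
  P3: kappa <- gamma -> delta <- beta -> mu <- eta -> lam
  P4: kappa <- gamma -> delta <- eta -> lam
  P5: kappa <- gamma -> mu <- beta -> eta -> lam
  P6: kappa <- gamma -> mu <- beta -> delta <- eta -> lam
  P7: kappa <- gamma -> mu <- eta -> lam
That exhausts the simple backdoor paths. Count: 7.

7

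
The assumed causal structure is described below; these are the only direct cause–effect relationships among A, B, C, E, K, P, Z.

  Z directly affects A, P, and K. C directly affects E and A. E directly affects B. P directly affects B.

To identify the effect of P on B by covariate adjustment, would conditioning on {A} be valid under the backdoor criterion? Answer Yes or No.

Backdoor paths from P to B (paths whose first edge points into P):
  P1: P <- Z -> A <- C -> E -> B
Condition 1 (no descendant of P in the set): holds — descendants of P are {B}; none are in {A}.
Condition 2 (every backdoor path blocked by {A}):
  P1: open — collider(s) A are conditioned on (or have a conditioned descendant) and no non-collider on the path is in the set.
{A} does not satisfy the backdoor criterion.

No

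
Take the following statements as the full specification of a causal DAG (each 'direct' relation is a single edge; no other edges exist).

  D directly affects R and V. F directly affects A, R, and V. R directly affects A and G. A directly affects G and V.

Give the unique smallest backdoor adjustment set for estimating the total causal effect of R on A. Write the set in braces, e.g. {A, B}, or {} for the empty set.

{F}

Variables eligible for adjustment (non-descendants of R, excluding R and A): {D, F}.
Backdoor paths from R to A:
  P1: R <- F -> A
  P2: R <- F -> V <- A
  P3: R <- D -> V <- F -> A
  P4: R <- D -> V <- A
The empty set is not sufficient: P1 (R <- F -> A) has no collider blocking it and no conditioned non-collider, so it is open.
Try {F}:
  P1: blocked at fork node F ∈ conditioning set.
  P2: blocked at fork node F ∈ conditioning set.
  P3: blocked at collider V (neither it nor any descendant is in the conditioning set).
  P4: blocked at collider V (neither it nor any descendant is in the conditioning set).
{F} contains no descendant of R and blocks every backdoor path.
No other singleton works — e.g. {D} leaves P1 open — so {F} is the unique smallest valid adjustment set.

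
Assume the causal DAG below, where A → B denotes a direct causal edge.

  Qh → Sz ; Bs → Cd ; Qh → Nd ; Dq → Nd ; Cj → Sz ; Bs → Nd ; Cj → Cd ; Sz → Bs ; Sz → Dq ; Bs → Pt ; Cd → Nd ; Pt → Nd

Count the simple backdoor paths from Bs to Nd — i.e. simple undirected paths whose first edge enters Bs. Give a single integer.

A backdoor path from Bs to Nd is any simple undirected path whose first edge points into Bs (i.e. leaves Bs via a parent).
Parents of Bs: {Sz}.
Enumerating:
  P1: Bs <- Sz <- Qh -> Nd
  P2: Bs <- Sz <- Cj -> Cd -> Nd
  P3: Bs <- Sz -> Dq -> Nd
That exhausts the simple backdoor paths. Count: 3.

3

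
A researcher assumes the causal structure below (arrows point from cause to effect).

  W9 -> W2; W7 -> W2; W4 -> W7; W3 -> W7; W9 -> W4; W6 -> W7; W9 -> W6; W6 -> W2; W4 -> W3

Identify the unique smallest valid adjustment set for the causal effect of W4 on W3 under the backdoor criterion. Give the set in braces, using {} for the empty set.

Variables eligible for adjustment (non-descendants of W4, excluding W4 and W3): {W6, W9}.
Backdoor paths from W4 to W3:
  P1: W4 <- W9 -> W6 -> W7 <- W3
  P2: W4 <- W9 -> W6 -> W2 <- W7 <- W3
  P3: W4 <- W9 -> W2 <- W6 -> W7 <- W3
  P4: W4 <- W9 -> W2 <- W7 <- W3
Each backdoor path contains an unconditioned collider, so every path is already blocked with the empty conditioning set:
  P1: blocked at collider W7 (neither it nor any descendant is in the conditioning set).
  P2: blocked at collider W2 (neither it nor any descendant is in the conditioning set).
  P3: blocked at collider W2 (neither it nor any descendant is in the conditioning set).
  P4: blocked at collider W2 (neither it nor any descendant is in the conditioning set).
The empty set is therefore the unique smallest valid set.

{}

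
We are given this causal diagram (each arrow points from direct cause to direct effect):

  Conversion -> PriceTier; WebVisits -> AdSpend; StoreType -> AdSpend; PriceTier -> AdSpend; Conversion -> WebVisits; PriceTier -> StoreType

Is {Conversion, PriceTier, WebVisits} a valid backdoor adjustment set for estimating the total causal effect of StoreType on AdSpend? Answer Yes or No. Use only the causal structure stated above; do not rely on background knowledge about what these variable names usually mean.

Backdoor paths from StoreType to AdSpend (paths whose first edge points into StoreType):
  P1: StoreType <- PriceTier <- Conversion -> WebVisits -> AdSpend
  P2: StoreType <- PriceTier -> AdSpend
Condition 1 (no descendant of StoreType in the set): holds — descendants of StoreType are {AdSpend}; none are in {Conversion, PriceTier, WebVisits}.
Condition 2 (every backdoor path blocked by {Conversion, PriceTier, WebVisits}):
  P1: blocked at chain node PriceTier ∈ conditioning set.
  P2: blocked at fork node PriceTier ∈ conditioning set.
{Conversion, PriceTier, WebVisits} satisfies the backdoor criterion.

Yes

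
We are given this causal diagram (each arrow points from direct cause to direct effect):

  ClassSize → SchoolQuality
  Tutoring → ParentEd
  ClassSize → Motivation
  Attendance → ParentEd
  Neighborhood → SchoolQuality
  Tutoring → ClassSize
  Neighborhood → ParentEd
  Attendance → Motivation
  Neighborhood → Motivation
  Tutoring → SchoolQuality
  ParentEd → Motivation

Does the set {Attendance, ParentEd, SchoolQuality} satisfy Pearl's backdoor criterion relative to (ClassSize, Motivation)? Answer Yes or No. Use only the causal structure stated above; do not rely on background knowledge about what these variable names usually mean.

No

Backdoor paths from ClassSize to Motivation (paths whose first edge points into ClassSize):
  P1: ClassSize <- Tutoring -> ParentEd <- Attendance -> Motivation
  P2: ClassSize <- Tutoring -> ParentEd <- Neighborhood -> Motivation
  P3: ClassSize <- Tutoring -> ParentEd -> Motivation
  P4: ClassSize <- Tutoring -> SchoolQuality <- Neighborhood -> ParentEd <- Attendance -> Motivation
  P5: ClassSize <- Tutoring -> SchoolQuality <- Neighborhood -> ParentEd -> Motivation
  P6: ClassSize <- Tutoring -> SchoolQuality <- Neighborhood -> Motivation
Condition 1 (no descendant of ClassSize in the set): FAILS — SchoolQuality is a descendant of ClassSize.
Condition 2 (every backdoor path blocked by {Attendance, ParentEd, SchoolQuality}):
  P1: blocked at fork node Attendance ∈ conditioning set.
  P2: open — collider(s) ParentEd are conditioned on (or have a conditioned descendant) and no non-collider on the path is in the set.
  P3: blocked at chain node ParentEd ∈ conditioning set.
  P4: blocked at fork node Attendance ∈ conditioning set.
  P5: blocked at chain node ParentEd ∈ conditioning set.
  P6: open — collider(s) SchoolQuality are conditioned on (or have a conditioned descendant) and no non-collider on the path is in the set.
{Attendance, ParentEd, SchoolQuality} does not satisfy the backdoor criterion.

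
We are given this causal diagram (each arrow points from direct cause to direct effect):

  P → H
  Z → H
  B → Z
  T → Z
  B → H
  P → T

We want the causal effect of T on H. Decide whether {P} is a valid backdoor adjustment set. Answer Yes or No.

Yes

Backdoor paths from T to H (paths whose first edge points into T):
  P1: T <- P -> H
Condition 1 (no descendant of T in the set): holds — descendants of T are {H, Z}; none are in {P}.
Condition 2 (every backdoor path blocked by {P}):
  P1: blocked at fork node P ∈ conditioning set.
{P} satisfies the backdoor criterion.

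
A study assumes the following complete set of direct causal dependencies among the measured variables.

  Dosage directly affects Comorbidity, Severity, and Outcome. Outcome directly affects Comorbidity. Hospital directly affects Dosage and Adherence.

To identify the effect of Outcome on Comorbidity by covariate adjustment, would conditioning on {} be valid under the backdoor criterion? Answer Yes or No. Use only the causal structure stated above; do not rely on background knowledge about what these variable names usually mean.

No

Backdoor paths from Outcome to Comorbidity (paths whose first edge points into Outcome):
  P1: Outcome <- Dosage -> Comorbidity
Condition 1 (no descendant of Outcome in the set): holds — descendants of Outcome are {Comorbidity}; none are in {}.
Condition 2 (every backdoor path blocked by {}):
  P1: open — no interior node is in the conditioning set.
{} does not satisfy the backdoor criterion.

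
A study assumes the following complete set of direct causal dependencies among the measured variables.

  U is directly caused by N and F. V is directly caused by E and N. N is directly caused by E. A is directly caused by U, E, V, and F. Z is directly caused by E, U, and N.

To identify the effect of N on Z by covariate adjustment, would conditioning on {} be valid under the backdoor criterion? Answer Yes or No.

Backdoor paths from N to Z (paths whose first edge points into N):
  P1: N <- E -> V -> A <- F -> U -> Z
  P2: N <- E -> V -> A <- U -> Z
  P3: N <- E -> A <- F -> U -> Z
  P4: N <- E -> A <- U -> Z
  P5: N <- E -> Z
Condition 1 (no descendant of N in the set): holds — descendants of N are {A, U, V, Z}; none are in {}.
Condition 2 (every backdoor path blocked by {}):
  P1: blocked at collider A (neither it nor any descendant is in the conditioning set).
  P2: blocked at collider A (neither it nor any descendant is in the conditioning set).
  P3: blocked at collider A (neither it nor any descendant is in the conditioning set).
  P4: blocked at collider A (neither it nor any descendant is in the conditioning set).
  P5: open — no interior node is in the conditioning set.
{} does not satisfy the backdoor criterion.

No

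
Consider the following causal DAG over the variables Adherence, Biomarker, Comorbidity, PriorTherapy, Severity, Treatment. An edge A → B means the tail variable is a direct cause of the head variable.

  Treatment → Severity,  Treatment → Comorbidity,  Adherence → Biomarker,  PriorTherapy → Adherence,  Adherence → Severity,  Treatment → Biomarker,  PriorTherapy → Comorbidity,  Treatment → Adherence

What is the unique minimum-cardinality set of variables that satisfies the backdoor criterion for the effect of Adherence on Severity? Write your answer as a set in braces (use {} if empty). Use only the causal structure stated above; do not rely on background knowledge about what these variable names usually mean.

Variables eligible for adjustment (non-descendants of Adherence, excluding Adherence and Severity): {Comorbidity, PriorTherapy, Treatment}.
Backdoor paths from Adherence to Severity:
  P1: Adherence <- PriorTherapy -> Comorbidity <- Treatment -> Severity
  P2: Adherence <- Treatment -> Severity
The empty set is not sufficient: P2 (Adherence <- Treatment -> Severity) has no collider blocking it and no conditioned non-collider, so it is open.
Try {Treatment}:
  P1: blocked at collider Comorbidity (neither it nor any descendant is in the conditioning set).
  P2: blocked at fork node Treatment ∈ conditioning set.
{Treatment} contains no descendant of Adherence and blocks every backdoor path.
No other singleton works — e.g. {PriorTherapy} leaves P2 open — so {Treatment} is the unique smallest valid adjustment set.

{Treatment}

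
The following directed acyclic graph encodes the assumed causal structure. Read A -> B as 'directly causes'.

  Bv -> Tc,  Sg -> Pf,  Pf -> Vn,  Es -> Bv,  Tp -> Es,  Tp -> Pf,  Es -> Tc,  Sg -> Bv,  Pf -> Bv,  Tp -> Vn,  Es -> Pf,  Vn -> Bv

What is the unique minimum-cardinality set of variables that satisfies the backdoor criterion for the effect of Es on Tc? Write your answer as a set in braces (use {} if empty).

Variables eligible for adjustment (non-descendants of Es, excluding Es and Tc): {Sg, Tp}.
Backdoor paths from Es to Tc:
  P1: Es <- Tp -> Pf <- Sg -> Bv -> Tc
  P2: Es <- Tp -> Pf -> Vn -> Bv -> Tc
  P3: Es <- Tp -> Pf -> Bv -> Tc
  P4: Es <- Tp -> Vn <- Pf <- Sg -> Bv -> Tc
  P5: Es <- Tp -> Vn <- Pf -> Bv -> Tc
  P6: Es <- Tp -> Vn -> Bv -> Tc
The empty set is not sufficient: P2 (Es <- Tp -> Pf -> Vn -> Bv -> Tc) has no collider blocking it and no conditioned non-collider, so it is open.
Try {Tp}:
  P1: blocked at fork node Tp ∈ conditioning set.
  P2: blocked at fork node Tp ∈ conditioning set.
  P3: blocked at fork node Tp ∈ conditioning set.
  P4: blocked at fork node Tp ∈ conditioning set.
  P5: blocked at fork node Tp ∈ conditioning set.
  P6: blocked at fork node Tp ∈ conditioning set.
{Tp} contains no descendant of Es and blocks every backdoor path.
No other singleton works — e.g. {Sg} leaves P2 open — so {Tp} is the unique smallest valid adjustment set.

{Tp}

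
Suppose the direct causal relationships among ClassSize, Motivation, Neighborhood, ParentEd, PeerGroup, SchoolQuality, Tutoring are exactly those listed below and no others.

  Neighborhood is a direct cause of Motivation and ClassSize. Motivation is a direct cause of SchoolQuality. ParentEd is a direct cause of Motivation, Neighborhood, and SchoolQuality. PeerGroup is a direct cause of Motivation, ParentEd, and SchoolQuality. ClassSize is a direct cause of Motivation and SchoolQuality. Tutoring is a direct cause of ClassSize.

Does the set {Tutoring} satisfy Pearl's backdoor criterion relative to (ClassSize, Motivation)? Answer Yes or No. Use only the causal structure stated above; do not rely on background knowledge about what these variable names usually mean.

Backdoor paths from ClassSize to Motivation (paths whose first edge points into ClassSize):
  P1: ClassSize <- Neighborhood <- ParentEd <- PeerGroup -> Motivation
  P2: ClassSize <- Neighborhood <- ParentEd <- PeerGroup -> SchoolQuality <- Motivation
  P3: ClassSize <- Neighborhood <- ParentEd -> Motivation
  P4: ClassSize <- Neighborhood <- ParentEd -> SchoolQuality <- PeerGroup -> Motivation
  P5: ClassSize <- Neighborhood <- ParentEd -> SchoolQuality <- Motivation
  P6: ClassSize <- Neighborhood -> Motivation
Condition 1 (no descendant of ClassSize in the set): holds — descendants of ClassSize are {Motivation, SchoolQuality}; none are in {Tutoring}.
Condition 2 (every backdoor path blocked by {Tutoring}):
  P1: open — no interior node is in the conditioning set.
  P2: blocked at collider SchoolQuality (neither it nor any descendant is in the conditioning set).
  P3: open — no interior node is in the conditioning set.
  P4: blocked at collider SchoolQuality (neither it nor any descendant is in the conditioning set).
  P5: blocked at collider SchoolQuality (neither it nor any descendant is in the conditioning set).
  P6: open — no interior node is in the conditioning set.
{Tutoring} does not satisfy the backdoor criterion.

No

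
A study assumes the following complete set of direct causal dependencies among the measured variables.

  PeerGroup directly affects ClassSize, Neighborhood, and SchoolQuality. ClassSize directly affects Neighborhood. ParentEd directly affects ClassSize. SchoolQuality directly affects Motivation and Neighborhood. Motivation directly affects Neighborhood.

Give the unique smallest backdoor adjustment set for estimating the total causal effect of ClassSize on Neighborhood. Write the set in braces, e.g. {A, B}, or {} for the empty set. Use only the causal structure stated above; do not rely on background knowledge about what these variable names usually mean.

{PeerGroup}

Variables eligible for adjustment (non-descendants of ClassSize, excluding ClassSize and Neighborhood): {Motivation, ParentEd, PeerGroup, SchoolQuality}.
Backdoor paths from ClassSize to Neighborhood:
  P1: ClassSize <- PeerGroup -> SchoolQuality -> Motivation -> Neighborhood
  P2: ClassSize <- PeerGroup -> SchoolQuality -> Neighborhood
  P3: ClassSize <- PeerGroup -> Neighborhood
The empty set is not sufficient: P1 (ClassSize <- PeerGroup -> SchoolQuality -> Motivation -> Neighborhood) has no collider blocking it and no conditioned non-collider, so it is open.
Try {PeerGroup}:
  P1: blocked at fork node PeerGroup ∈ conditioning set.
  P2: blocked at fork node PeerGroup ∈ conditioning set.
  P3: blocked at fork node PeerGroup ∈ conditioning set.
{PeerGroup} contains no descendant of ClassSize and blocks every backdoor path.
No other singleton works — e.g. {ParentEd} leaves P1 open — so {PeerGroup} is the unique smallest valid adjustment set.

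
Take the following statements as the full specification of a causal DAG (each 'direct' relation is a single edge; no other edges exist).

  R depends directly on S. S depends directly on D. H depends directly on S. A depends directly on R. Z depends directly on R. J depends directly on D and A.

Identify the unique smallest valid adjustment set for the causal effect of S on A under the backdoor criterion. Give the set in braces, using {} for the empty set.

{}

Variables eligible for adjustment (non-descendants of S, excluding S and A): {D}.
Backdoor paths from S to A:
  P1: S <- D -> J <- A
Each backdoor path contains an unconditioned collider, so every path is already blocked with the empty conditioning set:
  P1: blocked at collider J (neither it nor any descendant is in the conditioning set).
The empty set is therefore the unique smallest valid set.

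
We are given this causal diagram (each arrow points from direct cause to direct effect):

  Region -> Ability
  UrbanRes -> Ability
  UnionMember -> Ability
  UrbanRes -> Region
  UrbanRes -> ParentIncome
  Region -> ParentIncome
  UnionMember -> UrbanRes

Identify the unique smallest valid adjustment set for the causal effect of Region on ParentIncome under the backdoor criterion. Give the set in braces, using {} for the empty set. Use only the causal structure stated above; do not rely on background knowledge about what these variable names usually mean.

{UrbanRes}

Variables eligible for adjustment (non-descendants of Region, excluding Region and ParentIncome): {UnionMember, UrbanRes}.
Backdoor paths from Region to ParentIncome:
  P1: Region <- UrbanRes -> ParentIncome
The empty set is not sufficient: P1 (Region <- UrbanRes -> ParentIncome) has no collider blocking it and no conditioned non-collider, so it is open.
Try {UrbanRes}:
  P1: blocked at fork node UrbanRes ∈ conditioning set.
{UrbanRes} contains no descendant of Region and blocks every backdoor path.
No other singleton works — e.g. {UnionMember} leaves P1 open — so {UrbanRes} is the unique smallest valid adjustment set.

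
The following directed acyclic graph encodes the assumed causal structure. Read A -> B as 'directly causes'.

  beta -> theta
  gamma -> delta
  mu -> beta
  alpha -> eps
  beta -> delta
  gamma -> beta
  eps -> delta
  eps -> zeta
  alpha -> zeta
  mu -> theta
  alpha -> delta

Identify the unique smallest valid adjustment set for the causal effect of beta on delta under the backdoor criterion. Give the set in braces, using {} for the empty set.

Variables eligible for adjustment (non-descendants of beta, excluding beta and delta): {alpha, eps, gamma, mu, zeta}.
Backdoor paths from beta to delta:
  P1: beta <- gamma -> delta
The empty set is not sufficient: P1 (beta <- gamma -> delta) has no collider blocking it and no conditioned non-collider, so it is open.
Try {gamma}:
  P1: blocked at fork node gamma ∈ conditioning set.
{gamma} contains no descendant of beta and blocks every backdoor path.
No other singleton works — e.g. {alpha} leaves P1 open — so {gamma} is the unique smallest valid adjustment set.

{gamma}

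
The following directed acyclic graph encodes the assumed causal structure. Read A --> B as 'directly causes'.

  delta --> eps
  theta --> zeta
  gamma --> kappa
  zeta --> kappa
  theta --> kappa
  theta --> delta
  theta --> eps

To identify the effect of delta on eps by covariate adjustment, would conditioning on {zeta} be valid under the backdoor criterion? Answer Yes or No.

Backdoor paths from delta to eps (paths whose first edge points into delta):
  P1: delta <- theta -> eps
Condition 1 (no descendant of delta in the set): holds — descendants of delta are {eps}; none are in {zeta}.
Condition 2 (every backdoor path blocked by {zeta}):
  P1: open — no interior node is in the conditioning set.
{zeta} does not satisfy the backdoor criterion.

No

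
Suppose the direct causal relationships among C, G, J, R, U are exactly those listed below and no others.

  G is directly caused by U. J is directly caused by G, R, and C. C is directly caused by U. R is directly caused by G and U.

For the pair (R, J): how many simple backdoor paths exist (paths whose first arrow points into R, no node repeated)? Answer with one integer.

4

A backdoor path from R to J is any simple undirected path whose first edge points into R (i.e. leaves R via a parent).
Parents of R: {G, U}.
Enumerating:
  P1: R <- U -> C -> J
  P2: R <- U -> G -> J
  P3: R <- G <- U -> C -> J
  P4: R <- G -> J
That exhausts the simple backdoor paths. Count: 4.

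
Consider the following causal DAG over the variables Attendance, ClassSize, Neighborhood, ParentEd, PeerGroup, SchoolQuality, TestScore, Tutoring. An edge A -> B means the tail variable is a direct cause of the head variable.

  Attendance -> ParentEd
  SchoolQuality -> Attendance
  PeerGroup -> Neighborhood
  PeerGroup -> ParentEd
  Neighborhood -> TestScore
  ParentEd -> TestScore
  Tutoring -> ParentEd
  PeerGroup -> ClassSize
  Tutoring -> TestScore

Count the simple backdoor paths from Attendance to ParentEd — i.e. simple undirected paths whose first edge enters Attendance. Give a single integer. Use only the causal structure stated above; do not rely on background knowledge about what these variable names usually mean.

A backdoor path from Attendance to ParentEd is any simple undirected path whose first edge points into Attendance (i.e. leaves Attendance via a parent).
Parents of Attendance: {SchoolQuality}.
No simple path from any parent of Attendance reaches ParentEd without revisiting Attendance, so there are no backdoor paths.

0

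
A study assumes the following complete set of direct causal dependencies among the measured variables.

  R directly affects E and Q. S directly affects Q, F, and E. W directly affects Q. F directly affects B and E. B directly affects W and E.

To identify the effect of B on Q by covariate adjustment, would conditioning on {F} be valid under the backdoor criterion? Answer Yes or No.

Backdoor paths from B to Q (paths whose first edge points into B):
  P1: B <- F <- S -> E <- R -> Q
  P2: B <- F <- S -> Q
  P3: B <- F -> E <- R -> Q
  P4: B <- F -> E <- S -> Q
Condition 1 (no descendant of B in the set): holds — descendants of B are {E, Q, W}; none are in {F}.
Condition 2 (every backdoor path blocked by {F}):
  P1: blocked at chain node F ∈ conditioning set.
  P2: blocked at chain node F ∈ conditioning set.
  P3: blocked at fork node F ∈ conditioning set.
  P4: blocked at fork node F ∈ conditioning set.
{F} satisfies the backdoor criterion.

Yes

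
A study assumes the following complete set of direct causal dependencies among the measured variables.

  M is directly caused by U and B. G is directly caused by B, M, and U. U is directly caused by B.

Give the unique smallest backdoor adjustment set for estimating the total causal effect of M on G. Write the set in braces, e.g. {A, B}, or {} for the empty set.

Variables eligible for adjustment (non-descendants of M, excluding M and G): {B, U}.
Backdoor paths from M to G:
  P1: M <- B -> U -> G
  P2: M <- B -> G
  P3: M <- U <- B -> G
  P4: M <- U -> G
The empty set is not sufficient: P1 (M <- B -> U -> G) has no collider blocking it and no conditioned non-collider, so it is open.
Try {B, U}:
  P1: blocked at fork node B ∈ conditioning set.
  P2: blocked at fork node B ∈ conditioning set.
  P3: blocked at chain node U ∈ conditioning set.
  P4: blocked at fork node U ∈ conditioning set.
{B, U} contains no descendant of M and blocks every backdoor path.
Every element of {B, U} is needed (dropping B leaves P2 open; dropping U leaves P4 open), so no proper subset is valid.
Among all size-2 subsets of the eligible variables, only {B, U} blocks every backdoor path, so it is the unique smallest valid adjustment set.

{B, U}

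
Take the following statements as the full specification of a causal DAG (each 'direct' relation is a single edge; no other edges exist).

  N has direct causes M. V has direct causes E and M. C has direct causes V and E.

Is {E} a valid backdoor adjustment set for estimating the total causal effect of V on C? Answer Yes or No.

Backdoor paths from V to C (paths whose first edge points into V):
  P1: V <- E -> C
Condition 1 (no descendant of V in the set): holds — descendants of V are {C}; none are in {E}.
Condition 2 (every backdoor path blocked by {E}):
  P1: blocked at fork node E ∈ conditioning set.
{E} satisfies the backdoor criterion.

Yes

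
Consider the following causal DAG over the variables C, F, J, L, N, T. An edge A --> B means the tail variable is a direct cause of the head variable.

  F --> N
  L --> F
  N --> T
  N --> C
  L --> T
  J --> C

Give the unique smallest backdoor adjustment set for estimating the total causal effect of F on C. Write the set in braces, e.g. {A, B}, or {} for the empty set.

{}

Variables eligible for adjustment (non-descendants of F, excluding F and C): {J, L}.
Backdoor paths from F to C:
  P1: F <- L -> T <- N -> C
Each backdoor path contains an unconditioned collider, so every path is already blocked with the empty conditioning set:
  P1: blocked at collider T (neither it nor any descendant is in the conditioning set).
The empty set is therefore the unique smallest valid set.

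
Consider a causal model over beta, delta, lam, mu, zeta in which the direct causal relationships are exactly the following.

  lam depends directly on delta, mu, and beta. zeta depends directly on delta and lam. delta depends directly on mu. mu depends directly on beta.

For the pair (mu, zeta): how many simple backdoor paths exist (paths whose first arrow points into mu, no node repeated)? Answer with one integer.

A backdoor path from mu to zeta is any simple undirected path whose first edge points into mu (i.e. leaves mu via a parent).
Parents of mu: {beta}.
Enumerating:
  P1: mu <- beta -> lam <- delta -> zeta
  P2: mu <- beta -> lam -> zeta
That exhausts the simple backdoor paths. Count: 2.

2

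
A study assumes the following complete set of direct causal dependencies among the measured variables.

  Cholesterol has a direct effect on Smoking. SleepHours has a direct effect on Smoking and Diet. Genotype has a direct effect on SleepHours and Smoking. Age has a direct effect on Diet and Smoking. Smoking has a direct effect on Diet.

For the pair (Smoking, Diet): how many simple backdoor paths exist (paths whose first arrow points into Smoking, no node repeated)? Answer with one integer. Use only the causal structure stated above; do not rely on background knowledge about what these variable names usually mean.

3

A backdoor path from Smoking to Diet is any simple undirected path whose first edge points into Smoking (i.e. leaves Smoking via a parent).
Parents of Smoking: {Age, Cholesterol, Genotype, SleepHours}.
Enumerating:
  P1: Smoking <- Age -> Diet
  P2: Smoking <- Genotype -> SleepHours -> Diet
  P3: Smoking <- SleepHours -> Diet
That exhausts the simple backdoor paths. Count: 3.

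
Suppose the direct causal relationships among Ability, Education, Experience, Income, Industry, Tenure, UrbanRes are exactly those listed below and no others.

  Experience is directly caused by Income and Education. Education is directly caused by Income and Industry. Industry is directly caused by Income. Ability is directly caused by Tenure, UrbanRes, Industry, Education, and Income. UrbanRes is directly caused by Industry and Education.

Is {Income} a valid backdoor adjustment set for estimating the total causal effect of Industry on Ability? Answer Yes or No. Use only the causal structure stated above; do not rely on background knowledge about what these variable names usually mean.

Backdoor paths from Industry to Ability (paths whose first edge points into Industry):
  P1: Industry <- Income -> Education -> UrbanRes -> Ability
  P2: Industry <- Income -> Education -> Ability
  P3: Industry <- Income -> Ability
  P4: Industry <- Income -> Experience <- Education -> UrbanRes -> Ability
  P5: Industry <- Income -> Experience <- Education -> Ability
Condition 1 (no descendant of Industry in the set): holds — descendants of Industry are {Ability, Education, Experience, UrbanRes}; none are in {Income}.
Condition 2 (every backdoor path blocked by {Income}):
  P1: blocked at fork node Income ∈ conditioning set.
  P2: blocked at fork node Income ∈ conditioning set.
  P3: blocked at fork node Income ∈ conditioning set.
  P4: blocked at fork node Income ∈ conditioning set.
  P5: blocked at fork node Income ∈ conditioning set.
{Income} satisfies the backdoor criterion.

Yes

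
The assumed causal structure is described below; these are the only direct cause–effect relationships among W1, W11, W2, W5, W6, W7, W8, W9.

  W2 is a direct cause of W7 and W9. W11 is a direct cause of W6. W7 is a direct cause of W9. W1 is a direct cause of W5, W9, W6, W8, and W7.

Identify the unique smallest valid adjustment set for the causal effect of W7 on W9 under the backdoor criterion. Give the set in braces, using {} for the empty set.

Variables eligible for adjustment (non-descendants of W7, excluding W7 and W9): {W1, W11, W2, W5, W6, W8}.
Backdoor paths from W7 to W9:
  P1: W7 <- W1 -> W9
  P2: W7 <- W2 -> W9
The empty set is not sufficient: P1 (W7 <- W1 -> W9) has no collider blocking it and no conditioned non-collider, so it is open.
Try {W1, W2}:
  P1: blocked at fork node W1 ∈ conditioning set.
  P2: blocked at fork node W2 ∈ conditioning set.
{W1, W2} contains no descendant of W7 and blocks every backdoor path.
Every element of {W1, W2} is needed (dropping W1 leaves P1 open; dropping W2 leaves P2 open), so no proper subset is valid.
Among all size-2 subsets of the eligible variables, only {W1, W2} blocks every backdoor path, so it is the unique smallest valid adjustment set.

{W1, W2}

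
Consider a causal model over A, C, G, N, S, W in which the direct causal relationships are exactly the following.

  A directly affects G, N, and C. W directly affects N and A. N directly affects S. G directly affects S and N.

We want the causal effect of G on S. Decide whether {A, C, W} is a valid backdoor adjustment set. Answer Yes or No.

Yes

Backdoor paths from G to S (paths whose first edge points into G):
  P1: G <- A <- W -> N -> S
  P2: G <- A -> N -> S
Condition 1 (no descendant of G in the set): holds — descendants of G are {N, S}; none are in {A, C, W}.
Condition 2 (every backdoor path blocked by {A, C, W}):
  P1: blocked at chain node A ∈ conditioning set.
  P2: blocked at fork node A ∈ conditioning set.
{A, C, W} satisfies the backdoor criterion.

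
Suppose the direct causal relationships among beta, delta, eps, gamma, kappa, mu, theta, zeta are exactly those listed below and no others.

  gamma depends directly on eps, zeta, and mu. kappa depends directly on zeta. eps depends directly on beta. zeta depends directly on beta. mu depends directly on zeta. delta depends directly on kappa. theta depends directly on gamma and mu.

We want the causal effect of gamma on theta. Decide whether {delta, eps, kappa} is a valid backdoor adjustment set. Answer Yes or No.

No

Backdoor paths from gamma to theta (paths whose first edge points into gamma):
  P1: gamma <- eps <- beta -> zeta -> mu -> theta
  P2: gamma <- zeta -> mu -> theta
  P3: gamma <- mu -> theta
Condition 1 (no descendant of gamma in the set): holds — descendants of gamma are {theta}; none are in {delta, eps, kappa}.
Condition 2 (every backdoor path blocked by {delta, eps, kappa}):
  P1: blocked at chain node eps ∈ conditioning set.
  P2: open — no interior node is in the conditioning set.
  P3: open — no interior node is in the conditioning set.
{delta, eps, kappa} does not satisfy the backdoor criterion.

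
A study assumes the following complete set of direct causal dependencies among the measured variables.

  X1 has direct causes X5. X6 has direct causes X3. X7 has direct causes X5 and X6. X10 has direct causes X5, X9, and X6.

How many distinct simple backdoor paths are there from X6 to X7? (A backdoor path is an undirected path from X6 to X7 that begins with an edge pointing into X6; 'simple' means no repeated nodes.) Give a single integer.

0

A backdoor path from X6 to X7 is any simple undirected path whose first edge points into X6 (i.e. leaves X6 via a parent).
Parents of X6: {X3}.
No simple path from any parent of X6 reaches X7 without revisiting X6, so there are no backdoor paths.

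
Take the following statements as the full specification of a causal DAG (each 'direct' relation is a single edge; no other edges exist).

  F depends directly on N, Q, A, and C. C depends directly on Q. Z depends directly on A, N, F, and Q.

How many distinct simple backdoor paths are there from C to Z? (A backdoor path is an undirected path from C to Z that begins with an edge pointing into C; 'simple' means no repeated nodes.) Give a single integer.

A backdoor path from C to Z is any simple undirected path whose first edge points into C (i.e. leaves C via a parent).
Parents of C: {Q}.
Enumerating:
  P1: C <- Q -> F <- N -> Z
  P2: C <- Q -> F <- A -> Z
  P3: C <- Q -> F -> Z
  P4: C <- Q -> Z
That exhausts the simple backdoor paths. Count: 4.

4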